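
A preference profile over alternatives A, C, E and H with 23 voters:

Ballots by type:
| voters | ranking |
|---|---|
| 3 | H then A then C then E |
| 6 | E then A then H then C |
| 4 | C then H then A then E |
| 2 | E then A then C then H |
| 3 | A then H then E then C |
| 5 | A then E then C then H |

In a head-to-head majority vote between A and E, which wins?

A

Ballots ranking A above E: 3 + 4 + 3 + 5 = 15.
Ballots ranking E above A: 23 − 15 = 8.
A wins the head-to-head 15–8.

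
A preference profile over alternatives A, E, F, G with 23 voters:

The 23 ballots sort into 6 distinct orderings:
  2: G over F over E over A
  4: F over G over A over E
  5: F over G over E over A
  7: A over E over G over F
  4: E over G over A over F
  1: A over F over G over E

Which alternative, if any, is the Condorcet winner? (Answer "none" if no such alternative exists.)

Pairwise majorities:
A vs E: A is ranked higher on 4+7+1 = 12 ballots, E on 11. A wins 12–11.
A vs F: 7+4+1 = 12 for A, 11 for F — A by 12–11.
A vs G: A preferred on 7+1 = 8 ballots; G wins 15–8.
E vs F: 7+4 = 11 for E, 12 for F — F by 12–11.
E vs G: 11 to 12, G.
F vs G: F preferred on 4+5+1 = 10 ballots; G wins 13–10.
Only G has no losses; G is the Condorcet winner.

G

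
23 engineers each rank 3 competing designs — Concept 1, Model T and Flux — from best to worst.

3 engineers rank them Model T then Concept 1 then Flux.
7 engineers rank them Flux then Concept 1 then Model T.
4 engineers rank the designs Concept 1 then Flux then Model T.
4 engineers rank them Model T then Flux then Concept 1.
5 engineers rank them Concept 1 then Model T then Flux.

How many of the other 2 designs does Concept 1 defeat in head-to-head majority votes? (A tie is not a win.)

Concept 1 against each rival (23 engineers):
Concept 1 vs Model T: Concept 1 wins 16–7.
Concept 1 vs Flux: Concept 1 wins 12–11.
Concept 1 beats Model T, Flux — 2 pairwise wins.

2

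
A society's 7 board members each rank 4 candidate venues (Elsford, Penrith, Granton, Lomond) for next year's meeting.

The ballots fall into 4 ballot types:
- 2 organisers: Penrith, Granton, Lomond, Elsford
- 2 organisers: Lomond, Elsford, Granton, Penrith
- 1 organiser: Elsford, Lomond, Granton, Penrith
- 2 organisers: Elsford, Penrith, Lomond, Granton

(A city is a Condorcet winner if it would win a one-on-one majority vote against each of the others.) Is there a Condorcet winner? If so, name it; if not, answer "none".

none

Head-to-head results (7 organisers):
Elsford vs Penrith: Elsford, 5–2.
Elsford vs Granton: 2+1+2 = 5 for Elsford, 2 for Granton — Elsford by 5–2.
Elsford vs Lomond: 1+2 = 3 for Elsford, 4 for Lomond — Lomond by 4–3.
Penrith vs Granton: 2+2 = 4 for Penrith, 3 for Granton — Penrith by 4–3.
Penrith–Lomond: Penrith 4–3.
Granton vs Lomond: Lomond wins 5–2.
Every city loses at least once (Elsford loses to Lomond; Penrith loses to Elsford; Granton loses to Elsford; Lomond loses to Penrith). The majority relation contains the cycle Elsford → Penrith → Lomond → Elsford, so there is no Condorcet winner.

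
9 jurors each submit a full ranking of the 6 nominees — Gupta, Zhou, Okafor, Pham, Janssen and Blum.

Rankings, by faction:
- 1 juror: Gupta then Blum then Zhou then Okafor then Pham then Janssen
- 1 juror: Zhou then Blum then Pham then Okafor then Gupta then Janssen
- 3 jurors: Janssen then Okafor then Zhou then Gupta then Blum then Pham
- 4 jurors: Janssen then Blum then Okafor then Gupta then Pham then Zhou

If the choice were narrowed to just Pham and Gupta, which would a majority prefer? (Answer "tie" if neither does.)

Gupta

Ballots ranking Pham above Gupta: 1.
Ballots ranking Gupta above Pham: 9 − 1 = 8.
Gupta wins the head-to-head 8–1.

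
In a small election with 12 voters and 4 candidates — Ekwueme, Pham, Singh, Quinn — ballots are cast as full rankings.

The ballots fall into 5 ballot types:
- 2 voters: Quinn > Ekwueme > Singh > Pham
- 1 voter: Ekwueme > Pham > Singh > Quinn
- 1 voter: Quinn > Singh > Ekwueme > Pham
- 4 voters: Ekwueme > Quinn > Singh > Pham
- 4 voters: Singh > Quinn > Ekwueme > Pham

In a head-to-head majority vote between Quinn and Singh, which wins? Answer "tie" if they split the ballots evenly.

Ballots ranking Quinn above Singh: 2 + 1 + 4 = 7.
Ballots ranking Singh above Quinn: 12 − 7 = 5.
Quinn wins the head-to-head 7–5.

Quinn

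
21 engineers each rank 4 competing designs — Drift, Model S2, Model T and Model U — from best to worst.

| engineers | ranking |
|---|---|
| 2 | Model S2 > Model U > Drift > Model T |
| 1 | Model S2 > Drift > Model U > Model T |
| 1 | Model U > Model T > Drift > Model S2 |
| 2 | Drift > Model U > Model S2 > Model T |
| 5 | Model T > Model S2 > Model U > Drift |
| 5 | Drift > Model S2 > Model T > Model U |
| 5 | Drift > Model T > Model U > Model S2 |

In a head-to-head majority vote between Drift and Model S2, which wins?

Drift

Ballots ranking Drift above Model S2: 1 + 2 + 5 + 5 = 13.
Ballots ranking Model S2 above Drift: 21 − 13 = 8.
Drift wins the head-to-head 13–8.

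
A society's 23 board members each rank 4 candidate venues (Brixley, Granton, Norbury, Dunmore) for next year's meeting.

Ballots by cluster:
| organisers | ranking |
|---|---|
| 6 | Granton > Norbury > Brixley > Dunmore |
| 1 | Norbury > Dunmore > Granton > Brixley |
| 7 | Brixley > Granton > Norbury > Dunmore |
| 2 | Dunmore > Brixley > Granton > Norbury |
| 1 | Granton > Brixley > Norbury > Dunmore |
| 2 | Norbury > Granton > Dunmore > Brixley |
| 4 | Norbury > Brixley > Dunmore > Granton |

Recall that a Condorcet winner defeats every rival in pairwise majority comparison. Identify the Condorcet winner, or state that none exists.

none

Head-to-head results (23 organisers):
Brixley vs Granton: 7+2+4 = 13 for Brixley, 10 for Granton — Brixley by 13–10.
Brixley vs Norbury: Norbury, 13–10.
Brixley–Dunmore: Brixley 18–5.
Granton vs Norbury: Granton, 16–7.
Granton vs Dunmore: 6+7+1+2 = 16 for Granton, 7 for Dunmore — Granton by 16–7.
Norbury vs Dunmore: 21 to 2, Norbury.
Each city drops at least one matchup (Brixley loses to Norbury; Granton loses to Brixley; Norbury loses to Granton; Dunmore loses to Brixley); the cycle Brixley → Granton → Norbury → Brixley rules out a Condorcet winner.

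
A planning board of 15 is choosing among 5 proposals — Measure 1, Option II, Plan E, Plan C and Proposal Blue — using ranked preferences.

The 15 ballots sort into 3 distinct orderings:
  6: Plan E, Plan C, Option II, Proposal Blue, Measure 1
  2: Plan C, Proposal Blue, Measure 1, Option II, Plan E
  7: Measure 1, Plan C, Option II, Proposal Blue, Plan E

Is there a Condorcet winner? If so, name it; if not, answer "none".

Pairwise majorities:
Measure 1–Option II: Measure 1 9–6.
Measure 1 vs Plan E: Measure 1 wins 9–6.
Measure 1–Plan C: Plan C 8–7.
Measure 1–Proposal Blue: Proposal Blue 8–7.
Option II vs Plan E: Option II wins 9–6.
Option II vs Plan C: Plan C wins 15–0.
Option II vs Proposal Blue: Option II, 13–2.
Plan E vs Plan C: Plan C, 9–6.
Plan E–Proposal Blue: Proposal Blue 9–6.
Plan C vs Proposal Blue: Plan C wins 15–0.
Only Plan C has no losses; Plan C is the Condorcet winner.

Plan C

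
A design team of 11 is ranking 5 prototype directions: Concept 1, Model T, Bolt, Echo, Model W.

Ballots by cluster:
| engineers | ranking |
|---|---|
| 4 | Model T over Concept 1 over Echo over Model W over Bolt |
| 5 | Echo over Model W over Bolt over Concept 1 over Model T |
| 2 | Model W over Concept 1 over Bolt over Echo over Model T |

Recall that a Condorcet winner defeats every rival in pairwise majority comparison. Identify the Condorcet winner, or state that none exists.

none

Pairwise majorities:
Concept 1 vs Model T: Concept 1, 7–4.
Concept 1–Bolt: Concept 1 6–5.
Concept 1 vs Echo: Concept 1, 6–5.
Concept 1–Model W: Model W 7–4.
Model T–Bolt: Bolt 7–4.
Model T vs Echo: Echo wins 7–4.
Model T–Model W: Model W 7–4.
Bolt vs Echo: Echo, 9–2.
Bolt vs Model W: Model W wins 11–0.
Echo–Model W: Echo 9–2.
Every design loses at least once (Concept 1 loses to Model W; Model T loses to Concept 1; Bolt loses to Concept 1; Echo loses to Concept 1; Model W loses to Echo). The majority relation contains the cycle Concept 1 → Echo → Model W → Concept 1, so there is no Condorcet winner.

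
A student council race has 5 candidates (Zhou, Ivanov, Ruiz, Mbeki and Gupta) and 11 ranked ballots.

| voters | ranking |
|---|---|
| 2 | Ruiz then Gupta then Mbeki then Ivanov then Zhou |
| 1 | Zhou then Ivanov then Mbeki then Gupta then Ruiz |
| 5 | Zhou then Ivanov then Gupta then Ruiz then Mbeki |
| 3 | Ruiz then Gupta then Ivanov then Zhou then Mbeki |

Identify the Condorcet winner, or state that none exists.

Zhou

Head-to-head results (11 voters):
Zhou vs Ivanov: Zhou is ranked higher on 1+5 = 6 ballots, Ivanov on 5. Zhou wins 6–5.
Zhou–Ruiz: Zhou 6–5.
Zhou vs Mbeki: Zhou wins 9–2.
Zhou vs Gupta: Zhou is ranked higher on 1+5 = 6 ballots, Gupta on 5. Zhou wins 6–5.
Ivanov vs Ruiz: Ivanov is ranked higher on 1+5 = 6 ballots, Ruiz on 5. Ivanov wins 6–5.
Ivanov vs Mbeki: 1+5+3 = 9 for Ivanov, 2 for Mbeki — Ivanov by 9–2.
Ivanov vs Gupta: Ivanov wins 6–5.
Ruiz–Mbeki: Ruiz 10–1.
Ruiz vs Gupta: Gupta wins 6–5.
Mbeki vs Gupta: Gupta, 10–1.
Zhou defeats every rival head-to-head and is the Condorcet winner.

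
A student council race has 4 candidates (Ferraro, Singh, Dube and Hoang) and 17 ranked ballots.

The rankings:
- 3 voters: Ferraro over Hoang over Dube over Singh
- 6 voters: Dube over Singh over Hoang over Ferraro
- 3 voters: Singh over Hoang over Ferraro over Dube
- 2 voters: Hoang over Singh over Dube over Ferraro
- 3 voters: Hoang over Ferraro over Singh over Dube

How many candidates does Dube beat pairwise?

1

Dube against each rival (17 voters):
Dube vs Ferraro: 6+2 = 8 for Dube, 9 for Ferraro — Ferraro by 9–8.
Dube vs Singh: Dube is ranked higher on 3+6 = 9 ballots, Singh on 8. Dube wins 9–8.
Dube vs Hoang: 6 for Dube, 11 for Hoang — Hoang by 11–6.
Dube beats Singh; loses to Ferraro, Hoang — 1 pairwise win.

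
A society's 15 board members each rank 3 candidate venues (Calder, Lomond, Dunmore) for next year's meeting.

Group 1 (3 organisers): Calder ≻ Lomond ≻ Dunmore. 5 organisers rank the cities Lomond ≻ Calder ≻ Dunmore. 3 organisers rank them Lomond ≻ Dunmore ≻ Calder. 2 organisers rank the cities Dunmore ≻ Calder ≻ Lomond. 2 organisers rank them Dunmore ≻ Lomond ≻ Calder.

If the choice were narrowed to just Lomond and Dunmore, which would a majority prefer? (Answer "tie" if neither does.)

Ballots ranking Lomond above Dunmore: 3 + 5 + 3 = 11.
Ballots ranking Dunmore above Lomond: 15 − 11 = 4.
Lomond wins the head-to-head 11–4.

Lomond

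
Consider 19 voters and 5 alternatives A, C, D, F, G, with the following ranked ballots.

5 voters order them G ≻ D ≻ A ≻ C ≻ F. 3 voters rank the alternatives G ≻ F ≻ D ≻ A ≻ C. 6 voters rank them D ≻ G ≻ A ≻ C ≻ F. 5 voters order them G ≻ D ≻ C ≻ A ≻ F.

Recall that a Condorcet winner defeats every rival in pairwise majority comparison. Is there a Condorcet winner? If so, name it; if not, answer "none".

G

Pairwise majorities:
A vs C: A, 14–5.
A–D: D 19–0.
A vs F: A wins 16–3.
A vs G: G wins 19–0.
C vs D: D wins 19–0.
C vs F: C wins 16–3.
C vs G: G wins 19–0.
D–F: D 16–3.
D–G: G 13–6.
F vs G: G wins 19–0.
Only G has no losses; G is the Condorcet winner.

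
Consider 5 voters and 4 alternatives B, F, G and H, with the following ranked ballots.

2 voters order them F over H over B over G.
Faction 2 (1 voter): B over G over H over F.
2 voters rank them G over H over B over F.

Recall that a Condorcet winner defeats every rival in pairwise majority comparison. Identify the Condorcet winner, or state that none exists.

none

Head-to-head results (5 voters):
B vs F: B is ranked higher on 1+2 = 3 ballots, F on 2. B wins 3–2.
B vs G: 2+1 = 3 for B, 2 for G — B by 3–2.
B vs H: B preferred on 1 ballot; H wins 4–1.
F vs G: F preferred on 2 ballots; G wins 3–2.
F vs H: 2 for F, 3 for H — H by 3–2.
G vs H: G preferred on 1+2 = 3 ballots; G wins 3–2.
Each alternative drops at least one matchup (B loses to H; F loses to B; G loses to B; H loses to G); the cycle B → G → H → B rules out a Condorcet winner.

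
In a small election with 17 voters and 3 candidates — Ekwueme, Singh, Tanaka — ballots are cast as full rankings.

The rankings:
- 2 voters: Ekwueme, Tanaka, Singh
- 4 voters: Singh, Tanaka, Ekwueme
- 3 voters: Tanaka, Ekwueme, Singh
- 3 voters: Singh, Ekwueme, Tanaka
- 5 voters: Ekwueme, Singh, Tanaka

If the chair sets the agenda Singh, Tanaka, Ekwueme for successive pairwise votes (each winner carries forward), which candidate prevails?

Ekwueme

Round 1: Singh vs Tanaka — 12–5, Singh advances.
Round 2: Singh vs Ekwueme — 7–10, Ekwueme advances.
Ekwueme survives the agenda.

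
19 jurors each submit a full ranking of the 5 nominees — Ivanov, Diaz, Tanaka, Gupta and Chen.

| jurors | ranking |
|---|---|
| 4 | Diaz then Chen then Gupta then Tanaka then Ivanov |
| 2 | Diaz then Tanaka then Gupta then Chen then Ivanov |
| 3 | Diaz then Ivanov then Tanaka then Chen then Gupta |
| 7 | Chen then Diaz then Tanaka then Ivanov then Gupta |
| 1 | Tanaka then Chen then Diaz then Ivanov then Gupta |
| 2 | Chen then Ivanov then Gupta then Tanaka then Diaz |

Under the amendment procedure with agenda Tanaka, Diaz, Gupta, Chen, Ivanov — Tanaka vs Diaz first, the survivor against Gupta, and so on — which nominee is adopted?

Round 1: Tanaka vs Diaz — 3–16, Diaz advances.
Round 2: Diaz vs Gupta — 17–2, Diaz advances.
Round 3: Diaz vs Chen — 9–10, Chen advances.
Round 4: Chen vs Ivanov — 16–3, Chen advances.
Chen survives the agenda.

Chen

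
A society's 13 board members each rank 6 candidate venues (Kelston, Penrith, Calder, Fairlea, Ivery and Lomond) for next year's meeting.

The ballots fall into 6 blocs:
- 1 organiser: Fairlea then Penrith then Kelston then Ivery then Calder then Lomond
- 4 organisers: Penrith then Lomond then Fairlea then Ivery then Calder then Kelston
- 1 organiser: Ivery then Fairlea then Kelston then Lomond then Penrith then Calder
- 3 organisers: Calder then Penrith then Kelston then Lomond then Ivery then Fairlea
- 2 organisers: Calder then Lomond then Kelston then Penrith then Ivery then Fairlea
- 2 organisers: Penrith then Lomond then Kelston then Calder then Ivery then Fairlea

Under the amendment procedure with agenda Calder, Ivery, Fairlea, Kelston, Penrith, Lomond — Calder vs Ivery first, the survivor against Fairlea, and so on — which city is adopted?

Penrith

Round 1: Calder vs Ivery — 7–6, Calder advances.
Round 2: Calder vs Fairlea — 7–6, Calder advances.
Round 3: Calder vs Kelston — 9–4, Calder advances.
Round 4: Calder vs Penrith — 5–8, Penrith advances.
Round 5: Penrith vs Lomond — 10–3, Penrith advances.
Penrith survives the agenda.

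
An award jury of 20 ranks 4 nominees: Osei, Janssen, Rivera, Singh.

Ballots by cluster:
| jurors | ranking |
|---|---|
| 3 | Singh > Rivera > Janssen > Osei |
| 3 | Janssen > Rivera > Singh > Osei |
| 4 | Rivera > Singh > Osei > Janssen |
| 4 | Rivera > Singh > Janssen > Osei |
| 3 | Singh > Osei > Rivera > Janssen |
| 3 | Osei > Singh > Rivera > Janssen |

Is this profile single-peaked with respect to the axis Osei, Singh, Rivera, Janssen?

yes

Axis positions: Osei=1, Singh=2, Rivera=3, Janssen=4.
Cluster 1 (peak Singh at position 2): ranking walks positions 2-3-4-1, expanding outward from the peak — single-peaked.
Cluster 2 (peak Janssen at position 4): ranking walks positions 4-3-2-1, expanding outward from the peak — single-peaked.
Cluster 3 (peak Rivera at position 3): ranking walks positions 3-2-1-4, expanding outward from the peak — single-peaked.
Cluster 4 (peak Rivera at position 3): ranking walks positions 3-2-4-1, expanding outward from the peak — single-peaked.
Cluster 5 (peak Singh at position 2): ranking walks positions 2-1-3-4, expanding outward from the peak — single-peaked.
Cluster 6 (peak Osei at position 1): ranking walks positions 1-2-3-4, expanding outward from the peak — single-peaked.
Every ranking is single-peaked on this axis.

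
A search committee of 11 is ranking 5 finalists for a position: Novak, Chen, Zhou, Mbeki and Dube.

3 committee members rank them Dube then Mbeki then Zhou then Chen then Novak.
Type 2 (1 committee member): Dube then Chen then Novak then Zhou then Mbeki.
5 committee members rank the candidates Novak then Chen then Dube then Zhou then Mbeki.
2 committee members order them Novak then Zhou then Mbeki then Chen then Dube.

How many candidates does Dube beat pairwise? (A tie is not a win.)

2

Dube against each rival (11 committee members):
Dube–Novak: Novak 7–4.
Dube vs Chen: Dube is ranked higher on 3+1 = 4 ballots, Chen on 7. Chen wins 7–4.
Dube vs Zhou: 9 to 2, Dube.
Dube–Mbeki: Dube 9–2.
Dube beats Zhou, Mbeki; loses to Novak, Chen — 2 pairwise wins.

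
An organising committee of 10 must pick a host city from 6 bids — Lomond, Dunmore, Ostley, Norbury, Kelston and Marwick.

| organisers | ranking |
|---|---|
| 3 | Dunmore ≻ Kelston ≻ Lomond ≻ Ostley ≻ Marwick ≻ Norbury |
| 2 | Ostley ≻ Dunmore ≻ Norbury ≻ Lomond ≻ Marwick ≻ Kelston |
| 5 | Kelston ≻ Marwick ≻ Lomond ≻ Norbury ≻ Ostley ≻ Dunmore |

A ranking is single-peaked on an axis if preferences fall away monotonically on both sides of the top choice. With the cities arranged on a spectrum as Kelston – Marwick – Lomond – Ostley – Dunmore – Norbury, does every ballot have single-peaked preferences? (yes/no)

Axis positions: Kelston=1, Marwick=2, Lomond=3, Ostley=4, Dunmore=5, Norbury=6.
Faction 1: ranking walks positions 5-1-3-4-2-6; Kelston is ranked above Ostley even though Ostley lies between Kelston and the peak Dunmore on the axis — preferences dip and rise again. Not single-peaked.
Faction 2 (peak Ostley at position 4): ranking walks positions 4-5-6-3-2-1, expanding outward from the peak — single-peaked.
Faction 3: ranking walks positions 1-2-3-6-4-5; Norbury is ranked above Ostley even though Ostley lies between Norbury and the peak Kelston on the axis — preferences dip and rise again. Not single-peaked.
Faction 1 violates single-peakedness, so the profile is not single-peaked on this axis.

no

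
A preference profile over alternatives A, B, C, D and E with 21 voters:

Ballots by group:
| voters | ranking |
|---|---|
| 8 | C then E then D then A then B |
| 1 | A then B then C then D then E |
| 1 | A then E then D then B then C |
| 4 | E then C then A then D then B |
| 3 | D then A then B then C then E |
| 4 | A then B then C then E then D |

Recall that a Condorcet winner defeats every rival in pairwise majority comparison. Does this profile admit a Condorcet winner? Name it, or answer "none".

C

Pairwise majorities:
A vs B: A is ranked higher on 8+1+1+4+3+4 = 21 ballots, B on 0. A wins 21–0.
A vs C: A is ranked higher on 1+1+3+4 = 9 ballots, C on 12. C wins 12–9.
A vs D: 1+1+4+4 = 10 for A, 11 for D — D by 11–10.
A vs E: A preferred on 1+1+3+4 = 9 ballots; E wins 12–9.
B vs C: 1+1+3+4 = 9 for B, 12 for C — C by 12–9.
B vs D: 1+4 = 5 for B, 16 for D — D by 16–5.
B vs E: 8 to 13, E.
C vs D: 8+1+4+4 = 17 for C, 4 for D — C by 17–4.
C vs E: 8+1+3+4 = 16 for C, 5 for E — C by 16–5.
D vs E: 4 to 17, E.
Only C has no losses; C is the Condorcet winner.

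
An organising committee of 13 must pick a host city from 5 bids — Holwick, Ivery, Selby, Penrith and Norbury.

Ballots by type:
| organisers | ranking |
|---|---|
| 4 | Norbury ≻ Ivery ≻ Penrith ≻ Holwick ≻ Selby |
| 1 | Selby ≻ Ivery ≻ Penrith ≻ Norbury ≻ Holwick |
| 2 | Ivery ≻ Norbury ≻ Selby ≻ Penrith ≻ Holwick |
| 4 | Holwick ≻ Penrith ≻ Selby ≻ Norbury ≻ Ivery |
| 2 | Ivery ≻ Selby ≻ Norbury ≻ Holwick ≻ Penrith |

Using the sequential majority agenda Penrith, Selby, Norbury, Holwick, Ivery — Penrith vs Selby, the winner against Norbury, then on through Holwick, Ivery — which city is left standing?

Round 1: Penrith vs Selby — 8–5, Penrith advances.
Round 2: Penrith vs Norbury — 5–8, Norbury advances.
Round 3: Norbury vs Holwick — 9–4, Norbury advances.
Round 4: Norbury vs Ivery — 8–5, Norbury advances.
Norbury survives the agenda.

Norbury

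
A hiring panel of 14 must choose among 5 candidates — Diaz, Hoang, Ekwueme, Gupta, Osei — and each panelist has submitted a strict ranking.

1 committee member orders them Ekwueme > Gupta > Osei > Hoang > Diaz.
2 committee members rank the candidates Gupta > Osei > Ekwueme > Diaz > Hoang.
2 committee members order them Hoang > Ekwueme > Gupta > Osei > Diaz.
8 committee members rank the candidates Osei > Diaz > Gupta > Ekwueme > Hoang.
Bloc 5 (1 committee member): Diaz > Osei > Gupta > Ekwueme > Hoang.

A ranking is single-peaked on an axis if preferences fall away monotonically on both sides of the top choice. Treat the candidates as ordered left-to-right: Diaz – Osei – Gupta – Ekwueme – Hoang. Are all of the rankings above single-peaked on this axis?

yes

Axis positions: Diaz=1, Osei=2, Gupta=3, Ekwueme=4, Hoang=5.
Bloc 1 (peak Ekwueme at position 4): ranking walks positions 4-3-2-5-1, expanding outward from the peak — single-peaked.
Bloc 2 (peak Gupta at position 3): ranking walks positions 3-2-4-1-5, expanding outward from the peak — single-peaked.
Bloc 3 (peak Hoang at position 5): ranking walks positions 5-4-3-2-1, expanding outward from the peak — single-peaked.
Bloc 4 (peak Osei at position 2): ranking walks positions 2-1-3-4-5, expanding outward from the peak — single-peaked.
Bloc 5 (peak Diaz at position 1): ranking walks positions 1-2-3-4-5, expanding outward from the peak — single-peaked.
Every ranking is single-peaked on this axis.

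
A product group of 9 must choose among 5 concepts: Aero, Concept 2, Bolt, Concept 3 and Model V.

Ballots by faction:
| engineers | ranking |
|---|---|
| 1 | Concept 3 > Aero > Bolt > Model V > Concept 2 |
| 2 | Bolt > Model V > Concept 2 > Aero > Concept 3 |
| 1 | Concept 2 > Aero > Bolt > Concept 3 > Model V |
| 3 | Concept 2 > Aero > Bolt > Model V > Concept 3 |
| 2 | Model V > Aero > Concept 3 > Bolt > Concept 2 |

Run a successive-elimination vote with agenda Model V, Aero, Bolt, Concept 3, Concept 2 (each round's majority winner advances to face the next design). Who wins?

Concept 2

Round 1: Model V vs Aero — 4–5, Aero advances.
Round 2: Aero vs Bolt — 7–2, Aero advances.
Round 3: Aero vs Concept 3 — 8–1, Aero advances.
Round 4: Aero vs Concept 2 — 3–6, Concept 2 advances.
The agenda winner is Concept 2.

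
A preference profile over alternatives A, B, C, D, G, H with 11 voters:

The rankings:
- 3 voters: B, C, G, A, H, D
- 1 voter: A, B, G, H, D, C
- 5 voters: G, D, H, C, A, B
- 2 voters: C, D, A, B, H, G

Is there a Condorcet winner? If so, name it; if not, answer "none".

none

Pairwise majorities:
A–B: A 8–3.
A vs C: C, 10–1.
A–D: D 7–4.
A vs G: G wins 8–3.
A vs H: A, 6–5.
B–C: C 7–4.
B–D: D 7–4.
B–G: B 6–5.
B–H: B 6–5.
C–D: D 6–5.
C–G: G 6–5.
C vs H: H, 6–5.
D vs G: G, 9–2.
D vs H: D wins 7–4.
G vs H: G wins 9–2.
Every alternative loses at least once (A loses to C; B loses to A; C loses to D; D loses to G; G loses to B; H loses to A). The majority relation contains the cycle A → B → G → A, so there is no Condorcet winner.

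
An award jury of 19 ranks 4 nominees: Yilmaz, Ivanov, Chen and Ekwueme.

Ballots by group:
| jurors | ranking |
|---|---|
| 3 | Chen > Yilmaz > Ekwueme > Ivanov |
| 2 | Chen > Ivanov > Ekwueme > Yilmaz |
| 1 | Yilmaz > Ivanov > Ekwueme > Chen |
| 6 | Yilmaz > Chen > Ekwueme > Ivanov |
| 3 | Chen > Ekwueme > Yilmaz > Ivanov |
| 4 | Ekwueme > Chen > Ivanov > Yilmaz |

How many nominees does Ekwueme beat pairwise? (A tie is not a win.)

Ekwueme against each rival (19 jurors):
Ekwueme–Yilmaz: Yilmaz 10–9.
Ekwueme vs Ivanov: 16 to 3, Ekwueme.
Ekwueme vs Chen: 5 to 14, Chen.
Ekwueme beats Ivanov; loses to Yilmaz, Chen — 1 pairwise win.

1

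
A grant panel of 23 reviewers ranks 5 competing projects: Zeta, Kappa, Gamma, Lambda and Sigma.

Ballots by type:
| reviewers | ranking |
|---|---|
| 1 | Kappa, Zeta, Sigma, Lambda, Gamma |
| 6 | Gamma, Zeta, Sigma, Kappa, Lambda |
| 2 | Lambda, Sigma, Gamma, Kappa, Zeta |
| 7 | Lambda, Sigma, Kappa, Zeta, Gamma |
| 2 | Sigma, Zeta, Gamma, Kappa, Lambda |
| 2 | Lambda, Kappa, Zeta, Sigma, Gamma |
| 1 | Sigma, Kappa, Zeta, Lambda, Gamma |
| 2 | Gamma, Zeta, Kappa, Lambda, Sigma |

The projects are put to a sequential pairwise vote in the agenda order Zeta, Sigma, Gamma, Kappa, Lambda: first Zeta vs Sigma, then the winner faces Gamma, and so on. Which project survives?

Round 1: Zeta vs Sigma — 11–12, Sigma advances.
Round 2: Sigma vs Gamma — 15–8, Sigma advances.
Round 3: Sigma vs Kappa — 18–5, Sigma advances.
Round 4: Sigma vs Lambda — 10–13, Lambda advances.
The agenda winner is Lambda.

Lambda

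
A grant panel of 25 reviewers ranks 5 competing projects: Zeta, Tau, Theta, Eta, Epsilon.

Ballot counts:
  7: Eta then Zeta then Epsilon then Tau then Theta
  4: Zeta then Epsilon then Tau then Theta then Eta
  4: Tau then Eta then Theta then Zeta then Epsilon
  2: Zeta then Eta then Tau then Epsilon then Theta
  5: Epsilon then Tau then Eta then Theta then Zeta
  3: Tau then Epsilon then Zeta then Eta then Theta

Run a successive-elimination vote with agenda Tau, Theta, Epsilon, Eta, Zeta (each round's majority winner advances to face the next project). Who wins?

Round 1: Tau vs Theta — 25–0, Tau advances.
Round 2: Tau vs Epsilon — 9–16, Epsilon advances.
Round 3: Epsilon vs Eta — 12–13, Eta advances.
Round 4: Eta vs Zeta — 16–9, Eta advances.
Eta survives the agenda.

Eta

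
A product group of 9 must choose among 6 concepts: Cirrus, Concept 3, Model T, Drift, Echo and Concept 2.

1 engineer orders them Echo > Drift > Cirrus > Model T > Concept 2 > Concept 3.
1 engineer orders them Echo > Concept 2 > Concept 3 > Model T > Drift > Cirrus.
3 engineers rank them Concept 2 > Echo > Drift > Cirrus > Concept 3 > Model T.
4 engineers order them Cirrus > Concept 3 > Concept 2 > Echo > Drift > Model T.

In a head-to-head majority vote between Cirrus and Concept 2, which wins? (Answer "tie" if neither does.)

Ballots ranking Cirrus above Concept 2: 1 + 4 = 5.
Ballots ranking Concept 2 above Cirrus: 9 − 5 = 4.
Cirrus wins the head-to-head 5–4.

Cirrus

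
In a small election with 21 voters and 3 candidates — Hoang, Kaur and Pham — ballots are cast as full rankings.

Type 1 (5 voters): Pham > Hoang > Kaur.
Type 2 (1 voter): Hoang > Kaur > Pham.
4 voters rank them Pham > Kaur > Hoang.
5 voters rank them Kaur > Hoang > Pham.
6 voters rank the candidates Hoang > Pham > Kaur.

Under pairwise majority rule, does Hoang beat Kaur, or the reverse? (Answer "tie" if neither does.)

Ballots ranking Hoang above Kaur: 5 + 1 + 6 = 12.
Ballots ranking Kaur above Hoang: 21 − 12 = 9.
Hoang wins the head-to-head 12–9.

Hoang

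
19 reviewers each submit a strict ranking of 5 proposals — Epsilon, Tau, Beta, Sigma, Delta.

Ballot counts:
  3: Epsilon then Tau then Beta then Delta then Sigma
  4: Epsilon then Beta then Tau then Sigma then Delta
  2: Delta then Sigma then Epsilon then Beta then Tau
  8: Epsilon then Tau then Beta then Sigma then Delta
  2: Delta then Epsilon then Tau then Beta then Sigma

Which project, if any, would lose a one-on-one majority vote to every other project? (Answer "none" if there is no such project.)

Pairwise majorities:
Epsilon vs Tau: Epsilon is ranked higher on 3+4+2+8+2 = 19 ballots, Tau on 0. Epsilon wins 19–0.
Epsilon vs Beta: 3+4+2+8+2 = 19 for Epsilon, 0 for Beta — Epsilon by 19–0.
Epsilon vs Sigma: Epsilon preferred on 3+4+8+2 = 17 ballots; Epsilon wins 17–2.
Epsilon–Delta: Epsilon 15–4.
Tau–Beta: Tau 13–6.
Tau vs Sigma: Tau preferred on 3+4+8+2 = 17 ballots; Tau wins 17–2.
Tau vs Delta: Tau is ranked higher on 3+4+8 = 15 ballots, Delta on 4. Tau wins 15–4.
Beta vs Sigma: 3+4+8+2 = 17 for Beta, 2 for Sigma — Beta by 17–2.
Beta vs Delta: Beta is ranked higher on 3+4+8 = 15 ballots, Delta on 4. Beta wins 15–4.
Sigma vs Delta: Sigma wins 12–7.
Delta is beaten in every head-to-head and is the Condorcet loser.

Delta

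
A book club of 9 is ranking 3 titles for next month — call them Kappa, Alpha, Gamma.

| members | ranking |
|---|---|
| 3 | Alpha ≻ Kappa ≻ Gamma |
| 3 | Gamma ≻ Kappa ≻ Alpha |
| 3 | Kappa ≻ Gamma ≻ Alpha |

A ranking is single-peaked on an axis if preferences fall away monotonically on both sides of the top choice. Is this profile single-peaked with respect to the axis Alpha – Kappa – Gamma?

Axis positions: Alpha=1, Kappa=2, Gamma=3.
Ballot type 1 (peak Alpha at position 1): ranking walks positions 1-2-3, expanding outward from the peak — single-peaked.
Ballot type 2 (peak Gamma at position 3): ranking walks positions 3-2-1, expanding outward from the peak — single-peaked.
Ballot type 3 (peak Kappa at position 2): ranking walks positions 2-3-1, expanding outward from the peak — single-peaked.
Every ranking is single-peaked on this axis.

yes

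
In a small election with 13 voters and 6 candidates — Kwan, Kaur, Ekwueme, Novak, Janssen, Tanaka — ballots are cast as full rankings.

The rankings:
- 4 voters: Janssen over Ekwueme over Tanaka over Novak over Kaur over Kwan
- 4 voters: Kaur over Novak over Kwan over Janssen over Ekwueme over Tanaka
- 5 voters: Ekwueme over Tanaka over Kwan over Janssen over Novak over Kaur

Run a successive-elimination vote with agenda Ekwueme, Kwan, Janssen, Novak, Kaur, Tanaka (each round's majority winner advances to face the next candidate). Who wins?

Janssen

Round 1: Ekwueme vs Kwan — 9–4, Ekwueme advances.
Round 2: Ekwueme vs Janssen — 5–8, Janssen advances.
Round 3: Janssen vs Novak — 9–4, Janssen advances.
Round 4: Janssen vs Kaur — 9–4, Janssen advances.
Round 5: Janssen vs Tanaka — 8–5, Janssen advances.
Janssen survives the agenda.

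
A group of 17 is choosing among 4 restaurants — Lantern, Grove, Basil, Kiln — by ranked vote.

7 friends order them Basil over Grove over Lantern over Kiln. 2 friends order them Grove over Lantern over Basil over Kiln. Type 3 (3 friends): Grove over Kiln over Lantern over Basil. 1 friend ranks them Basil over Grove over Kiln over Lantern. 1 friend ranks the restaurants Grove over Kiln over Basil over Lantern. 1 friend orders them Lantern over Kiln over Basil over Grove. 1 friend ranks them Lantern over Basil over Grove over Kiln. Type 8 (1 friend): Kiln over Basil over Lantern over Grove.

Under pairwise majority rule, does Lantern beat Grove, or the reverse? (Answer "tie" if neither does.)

Ballots ranking Lantern above Grove: 1 + 1 + 1 = 3.
Ballots ranking Grove above Lantern: 17 − 3 = 14.
Grove wins the head-to-head 14–3.

Grove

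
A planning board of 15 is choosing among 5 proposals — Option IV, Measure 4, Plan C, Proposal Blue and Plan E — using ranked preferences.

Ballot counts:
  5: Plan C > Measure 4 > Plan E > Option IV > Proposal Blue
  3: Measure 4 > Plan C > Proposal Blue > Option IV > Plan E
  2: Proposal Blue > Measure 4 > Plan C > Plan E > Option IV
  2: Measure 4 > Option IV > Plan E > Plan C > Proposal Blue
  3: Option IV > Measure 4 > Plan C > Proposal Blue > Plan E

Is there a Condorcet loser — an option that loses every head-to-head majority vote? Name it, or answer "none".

Plan E

Head-to-head results (15 council members):
Option IV vs Measure 4: Option IV is ranked higher on 3 ballots, Measure 4 on 12. Measure 4 wins 12–3.
Option IV vs Plan C: 2+3 = 5 for Option IV, 10 for Plan C — Plan C by 10–5.
Option IV–Proposal Blue: Option IV 10–5.
Option IV vs Plan E: Option IV wins 8–7.
Measure 4 vs Plan C: Measure 4 preferred on 3+2+2+3 = 10 ballots; Measure 4 wins 10–5.
Measure 4 vs Proposal Blue: Measure 4 preferred on 5+3+2+3 = 13 ballots; Measure 4 wins 13–2.
Measure 4 vs Plan E: Measure 4 is ranked higher on 5+3+2+2+3 = 15 ballots, Plan E on 0. Measure 4 wins 15–0.
Plan C–Proposal Blue: Plan C 13–2.
Plan C vs Plan E: 13 to 2, Plan C.
Proposal Blue–Plan E: Proposal Blue 8–7.
Plan E is beaten in every head-to-head and is the Condorcet loser.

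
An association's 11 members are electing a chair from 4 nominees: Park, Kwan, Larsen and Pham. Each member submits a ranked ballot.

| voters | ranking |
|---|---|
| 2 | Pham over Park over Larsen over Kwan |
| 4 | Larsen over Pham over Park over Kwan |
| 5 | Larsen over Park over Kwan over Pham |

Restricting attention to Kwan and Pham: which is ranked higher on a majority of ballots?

Pham

Ballots ranking Kwan above Pham: 5.
Ballots ranking Pham above Kwan: 11 − 5 = 6.
Pham wins the head-to-head 6–5.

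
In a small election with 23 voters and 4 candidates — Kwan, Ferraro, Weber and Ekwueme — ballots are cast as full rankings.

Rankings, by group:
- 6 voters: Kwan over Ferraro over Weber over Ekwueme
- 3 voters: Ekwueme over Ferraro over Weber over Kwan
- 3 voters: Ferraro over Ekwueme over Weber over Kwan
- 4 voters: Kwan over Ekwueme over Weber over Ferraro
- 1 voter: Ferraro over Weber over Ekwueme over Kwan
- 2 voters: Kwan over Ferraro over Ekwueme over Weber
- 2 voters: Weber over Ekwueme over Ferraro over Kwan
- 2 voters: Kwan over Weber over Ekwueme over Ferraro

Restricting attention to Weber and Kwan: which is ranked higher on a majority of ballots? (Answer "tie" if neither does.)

Ballots ranking Weber above Kwan: 3 + 3 + 1 + 2 = 9.
Ballots ranking Kwan above Weber: 23 − 9 = 14.
Kwan wins the head-to-head 14–9.

Kwan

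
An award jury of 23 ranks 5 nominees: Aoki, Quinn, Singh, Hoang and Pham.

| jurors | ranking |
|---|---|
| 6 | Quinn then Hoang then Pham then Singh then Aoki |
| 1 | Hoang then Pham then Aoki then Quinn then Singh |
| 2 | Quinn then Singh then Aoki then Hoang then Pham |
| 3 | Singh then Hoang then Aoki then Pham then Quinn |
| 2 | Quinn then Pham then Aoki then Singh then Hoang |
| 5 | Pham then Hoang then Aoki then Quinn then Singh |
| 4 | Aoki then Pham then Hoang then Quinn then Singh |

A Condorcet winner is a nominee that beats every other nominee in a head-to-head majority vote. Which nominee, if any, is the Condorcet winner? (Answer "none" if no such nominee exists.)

Pairwise majorities:
Aoki vs Quinn: Aoki preferred on 1+3+5+4 = 13 ballots; Aoki wins 13–10.
Aoki vs Singh: 1+2+5+4 = 12 for Aoki, 11 for Singh — Aoki by 12–11.
Aoki vs Hoang: Aoki is ranked higher on 2+2+4 = 8 ballots, Hoang on 15. Hoang wins 15–8.
Aoki vs Pham: 9 to 14, Pham.
Quinn vs Singh: Quinn is ranked higher on 6+1+2+2+5+4 = 20 ballots, Singh on 3. Quinn wins 20–3.
Quinn vs Hoang: Quinn is ranked higher on 6+2+2 = 10 ballots, Hoang on 13. Hoang wins 13–10.
Quinn vs Pham: Quinn preferred on 6+2+2 = 10 ballots; Pham wins 13–10.
Singh vs Hoang: Singh is ranked higher on 2+3+2 = 7 ballots, Hoang on 16. Hoang wins 16–7.
Singh vs Pham: 2+3 = 5 for Singh, 18 for Pham — Pham by 18–5.
Hoang vs Pham: 12 to 11, Hoang.
Hoang beats each of Aoki, Quinn, Singh, Pham — Hoang is the Condorcet winner.

Hoang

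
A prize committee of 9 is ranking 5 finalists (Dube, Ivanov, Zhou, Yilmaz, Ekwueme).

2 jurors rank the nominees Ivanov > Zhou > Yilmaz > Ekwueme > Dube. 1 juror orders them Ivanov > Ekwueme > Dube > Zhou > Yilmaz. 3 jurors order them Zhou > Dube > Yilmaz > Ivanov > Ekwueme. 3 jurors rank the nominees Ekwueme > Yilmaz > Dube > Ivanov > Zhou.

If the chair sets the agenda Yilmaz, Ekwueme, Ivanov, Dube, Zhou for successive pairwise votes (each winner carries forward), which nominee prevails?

Round 1: Yilmaz vs Ekwueme — 5–4, Yilmaz advances.
Round 2: Yilmaz vs Ivanov — 6–3, Yilmaz advances.
Round 3: Yilmaz vs Dube — 5–4, Yilmaz advances.
Round 4: Yilmaz vs Zhou — 3–6, Zhou advances.
The agenda winner is Zhou.

Zhou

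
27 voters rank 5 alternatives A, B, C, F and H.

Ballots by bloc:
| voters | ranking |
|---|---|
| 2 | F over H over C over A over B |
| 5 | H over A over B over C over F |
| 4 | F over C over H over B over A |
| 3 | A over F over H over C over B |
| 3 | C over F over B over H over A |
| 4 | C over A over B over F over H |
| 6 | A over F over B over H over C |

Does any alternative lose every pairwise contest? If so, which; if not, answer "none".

Pairwise majorities:
A–B: A 20–7.
A vs C: 14 to 13, A.
A vs F: A wins 18–9.
A vs H: A preferred on 3+4+6 = 13 ballots; H wins 14–13.
B vs C: B preferred on 5+6 = 11 ballots; C wins 16–11.
B–F: F 18–9.
B vs H: H, 14–13.
C–F: F 15–12.
C vs H: 4+3+4 = 11 for C, 16 for H — H by 16–11.
F vs H: F wins 22–5.
Only B has no wins; B is the Condorcet loser.

B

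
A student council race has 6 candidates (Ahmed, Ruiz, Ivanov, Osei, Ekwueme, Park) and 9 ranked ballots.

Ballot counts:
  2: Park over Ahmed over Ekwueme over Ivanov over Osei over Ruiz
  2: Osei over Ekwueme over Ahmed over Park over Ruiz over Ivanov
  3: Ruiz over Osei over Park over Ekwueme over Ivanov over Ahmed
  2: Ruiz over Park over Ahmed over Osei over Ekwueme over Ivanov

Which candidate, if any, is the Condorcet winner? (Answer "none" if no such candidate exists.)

Ruiz

Check each pair by majority over 9 ballots:
Ahmed vs Ruiz: 4 to 5, Ruiz.
Ahmed vs Ivanov: Ahmed wins 6–3.
Ahmed–Osei: Osei 5–4.
Ahmed vs Ekwueme: Ahmed preferred on 2+2 = 4 ballots; Ekwueme wins 5–4.
Ahmed vs Park: Park, 7–2.
Ruiz vs Ivanov: Ruiz, 7–2.
Ruiz vs Osei: 5 to 4, Ruiz.
Ruiz vs Ekwueme: Ruiz wins 5–4.
Ruiz vs Park: 5 to 4, Ruiz.
Ivanov vs Osei: 2 to 7, Osei.
Ivanov vs Ekwueme: Ekwueme wins 9–0.
Ivanov vs Park: Ivanov preferred on 0 ballots; Park wins 9–0.
Osei vs Ekwueme: 7 to 2, Osei.
Osei vs Park: Osei is ranked higher on 2+3 = 5 ballots, Park on 4. Osei wins 5–4.
Ekwueme vs Park: Ekwueme preferred on 2 ballots; Park wins 7–2.
Ruiz wins every pairwise contest, so Ruiz is the Condorcet winner.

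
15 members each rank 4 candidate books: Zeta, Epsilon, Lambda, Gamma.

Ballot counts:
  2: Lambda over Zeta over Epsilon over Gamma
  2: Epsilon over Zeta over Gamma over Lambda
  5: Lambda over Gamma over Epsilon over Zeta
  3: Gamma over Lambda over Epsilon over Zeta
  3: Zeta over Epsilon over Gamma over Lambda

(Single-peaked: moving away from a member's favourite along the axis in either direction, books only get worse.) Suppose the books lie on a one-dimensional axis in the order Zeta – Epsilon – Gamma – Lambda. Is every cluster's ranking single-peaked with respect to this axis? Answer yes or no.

no

Axis positions: Zeta=1, Epsilon=2, Gamma=3, Lambda=4.
Cluster 1: ranking walks positions 4-1-2-3; Zeta is ranked above Gamma even though Gamma lies between Zeta and the peak Lambda on the axis — preferences dip and rise again. Not single-peaked.
Cluster 2 (peak Epsilon at position 2): ranking walks positions 2-1-3-4, expanding outward from the peak — single-peaked.
Cluster 3 (peak Lambda at position 4): ranking walks positions 4-3-2-1, expanding outward from the peak — single-peaked.
Cluster 4 (peak Gamma at position 3): ranking walks positions 3-4-2-1, expanding outward from the peak — single-peaked.
Cluster 5 (peak Zeta at position 1): ranking walks positions 1-2-3-4, expanding outward from the peak — single-peaked.
Cluster 1 violates single-peakedness, so the profile is not single-peaked on this axis.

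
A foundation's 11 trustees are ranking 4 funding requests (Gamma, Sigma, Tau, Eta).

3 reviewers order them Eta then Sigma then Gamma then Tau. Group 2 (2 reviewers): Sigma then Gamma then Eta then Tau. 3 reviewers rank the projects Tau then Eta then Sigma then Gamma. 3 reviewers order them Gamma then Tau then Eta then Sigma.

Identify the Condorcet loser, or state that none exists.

Head-to-head results (11 reviewers):
Gamma vs Sigma: Sigma, 8–3.
Gamma vs Tau: Gamma, 8–3.
Gamma vs Eta: Eta wins 6–5.
Sigma–Tau: Tau 6–5.
Sigma vs Eta: Eta wins 9–2.
Tau vs Eta: 6 to 5, Tau.
Every project wins at least one matchup (Gamma beats Tau; Sigma beats Gamma; Tau beats Sigma; Eta beats Gamma), so there is no Condorcet loser.

none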